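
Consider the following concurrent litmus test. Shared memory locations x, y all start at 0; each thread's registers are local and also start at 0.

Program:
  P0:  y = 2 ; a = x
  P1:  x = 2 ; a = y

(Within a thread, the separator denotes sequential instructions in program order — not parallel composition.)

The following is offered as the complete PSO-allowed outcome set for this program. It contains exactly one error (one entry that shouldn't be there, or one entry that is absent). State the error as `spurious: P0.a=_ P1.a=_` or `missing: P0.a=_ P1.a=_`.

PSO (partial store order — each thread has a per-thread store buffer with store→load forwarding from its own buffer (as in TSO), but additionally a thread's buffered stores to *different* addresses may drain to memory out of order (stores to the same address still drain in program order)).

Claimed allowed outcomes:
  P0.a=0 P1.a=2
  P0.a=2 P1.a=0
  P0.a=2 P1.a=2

missing: P0.a=0 P1.a=0

outcome vector order: (P0.a,P1.a)
under PSO → 00 02 20 22
PSO∖claimed = {00}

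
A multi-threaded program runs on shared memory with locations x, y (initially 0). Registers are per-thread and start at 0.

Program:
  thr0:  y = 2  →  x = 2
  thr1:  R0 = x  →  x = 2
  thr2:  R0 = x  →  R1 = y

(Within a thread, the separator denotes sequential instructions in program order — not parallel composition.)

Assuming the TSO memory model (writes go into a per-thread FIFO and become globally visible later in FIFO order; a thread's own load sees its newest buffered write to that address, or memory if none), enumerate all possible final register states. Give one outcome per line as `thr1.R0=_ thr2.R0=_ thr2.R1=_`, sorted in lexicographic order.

thr1.R0=0 thr2.R0=0 thr2.R1=0
thr1.R0=0 thr2.R0=0 thr2.R1=2
thr1.R0=0 thr2.R0=2 thr2.R1=0
thr1.R0=0 thr2.R0=2 thr2.R1=2
thr1.R0=2 thr2.R0=0 thr2.R1=0
thr1.R0=2 thr2.R0=0 thr2.R1=2
thr1.R0=2 thr2.R0=2 thr2.R1=2

outcome vector order: (thr1.R0,thr2.R0,thr2.R1)
|TSO outcomes| = 7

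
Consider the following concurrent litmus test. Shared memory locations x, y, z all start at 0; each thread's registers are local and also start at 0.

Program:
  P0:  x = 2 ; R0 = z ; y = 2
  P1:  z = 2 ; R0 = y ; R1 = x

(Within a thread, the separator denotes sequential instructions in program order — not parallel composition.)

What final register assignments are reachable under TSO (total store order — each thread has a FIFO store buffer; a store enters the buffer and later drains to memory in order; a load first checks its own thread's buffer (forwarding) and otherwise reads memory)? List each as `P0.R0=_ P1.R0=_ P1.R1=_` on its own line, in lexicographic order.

P0.R0=0 P1.R0=0 P1.R1=0
P0.R0=0 P1.R0=0 P1.R1=2
P0.R0=0 P1.R0=2 P1.R1=2
P0.R0=2 P1.R0=0 P1.R1=0
P0.R0=2 P1.R0=0 P1.R1=2
P0.R0=2 P1.R0=2 P1.R1=2

outcome vector order: (P0.R0,P1.R0,P1.R1)
|TSO outcomes| = 6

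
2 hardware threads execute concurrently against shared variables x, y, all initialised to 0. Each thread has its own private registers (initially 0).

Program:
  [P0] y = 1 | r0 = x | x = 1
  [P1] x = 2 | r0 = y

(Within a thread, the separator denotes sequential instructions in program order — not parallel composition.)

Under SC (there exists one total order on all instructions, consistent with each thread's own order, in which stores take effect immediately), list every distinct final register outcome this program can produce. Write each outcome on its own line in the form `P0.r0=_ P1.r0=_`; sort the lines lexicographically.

outcome vector order: (P0.r0,P1.r0)
|SC outcomes| = 3

P0.r0=0 P1.r0=1
P0.r0=2 P1.r0=0
P0.r0=2 P1.r0=1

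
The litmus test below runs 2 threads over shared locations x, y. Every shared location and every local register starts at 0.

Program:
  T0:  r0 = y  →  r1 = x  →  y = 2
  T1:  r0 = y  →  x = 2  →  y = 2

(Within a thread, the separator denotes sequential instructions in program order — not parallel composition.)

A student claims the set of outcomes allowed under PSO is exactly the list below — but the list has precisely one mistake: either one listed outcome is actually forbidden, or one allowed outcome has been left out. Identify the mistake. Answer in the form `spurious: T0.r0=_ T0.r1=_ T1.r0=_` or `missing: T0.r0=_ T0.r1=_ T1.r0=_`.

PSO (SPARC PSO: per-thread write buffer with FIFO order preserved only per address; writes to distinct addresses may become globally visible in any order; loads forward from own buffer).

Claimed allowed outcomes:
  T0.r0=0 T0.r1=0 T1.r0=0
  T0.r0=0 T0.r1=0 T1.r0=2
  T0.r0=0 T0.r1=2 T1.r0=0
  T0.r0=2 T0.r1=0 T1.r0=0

outcome vector order: (T0.r0,T0.r1,T1.r0)
PSO (5): <0 0 0> <0 0 2> <0 2 0> <2 0 0> <2 2 0>
PSO∖claimed = {<2 2 0>}

missing: T0.r0=2 T0.r1=2 T1.r0=0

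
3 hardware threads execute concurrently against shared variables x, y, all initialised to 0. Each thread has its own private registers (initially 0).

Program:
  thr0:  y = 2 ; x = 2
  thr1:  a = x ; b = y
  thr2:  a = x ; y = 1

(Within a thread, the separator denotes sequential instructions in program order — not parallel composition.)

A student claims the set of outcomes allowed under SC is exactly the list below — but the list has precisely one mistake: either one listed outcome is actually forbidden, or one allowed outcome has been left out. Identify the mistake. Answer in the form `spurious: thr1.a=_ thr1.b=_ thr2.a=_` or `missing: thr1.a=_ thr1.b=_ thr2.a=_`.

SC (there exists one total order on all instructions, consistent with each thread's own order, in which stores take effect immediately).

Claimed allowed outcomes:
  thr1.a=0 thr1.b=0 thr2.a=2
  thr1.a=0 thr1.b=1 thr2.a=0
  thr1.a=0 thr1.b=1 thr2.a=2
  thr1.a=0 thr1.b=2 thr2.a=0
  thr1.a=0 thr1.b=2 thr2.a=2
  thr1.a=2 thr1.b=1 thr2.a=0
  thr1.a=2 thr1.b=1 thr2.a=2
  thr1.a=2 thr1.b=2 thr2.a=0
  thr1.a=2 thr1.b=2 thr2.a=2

missing: thr1.a=0 thr1.b=0 thr2.a=0

outcome vector order: (thr1.a,thr1.b,thr2.a)
SC (10): 000 002 010 012 020 022 210 212 220 222
SC∖claimed = {000}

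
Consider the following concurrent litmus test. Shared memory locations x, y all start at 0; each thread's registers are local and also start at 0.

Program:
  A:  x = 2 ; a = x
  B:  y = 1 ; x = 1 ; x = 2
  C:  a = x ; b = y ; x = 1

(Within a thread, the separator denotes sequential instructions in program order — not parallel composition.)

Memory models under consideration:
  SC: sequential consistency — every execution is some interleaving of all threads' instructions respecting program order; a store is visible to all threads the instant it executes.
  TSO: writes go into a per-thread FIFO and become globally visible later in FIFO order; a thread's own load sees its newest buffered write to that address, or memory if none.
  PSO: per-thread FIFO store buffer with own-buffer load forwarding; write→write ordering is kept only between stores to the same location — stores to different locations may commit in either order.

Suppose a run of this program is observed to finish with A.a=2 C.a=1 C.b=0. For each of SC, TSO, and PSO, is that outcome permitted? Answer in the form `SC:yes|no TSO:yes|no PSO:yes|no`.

SC:no TSO:no PSO:yes

outcome vector order: (A.a,C.a,C.b)
SC: 10 outcomes — {100 101 111 120 121 200 201 211 220 221}
TSO: 10 outcomes — {100 101 111 120 121 200 201 211 220 221}
PSO: 12 outcomes — {100 101 110 111 120 121 200 201 210 211 220 221}
target 210 ∈ {PSO}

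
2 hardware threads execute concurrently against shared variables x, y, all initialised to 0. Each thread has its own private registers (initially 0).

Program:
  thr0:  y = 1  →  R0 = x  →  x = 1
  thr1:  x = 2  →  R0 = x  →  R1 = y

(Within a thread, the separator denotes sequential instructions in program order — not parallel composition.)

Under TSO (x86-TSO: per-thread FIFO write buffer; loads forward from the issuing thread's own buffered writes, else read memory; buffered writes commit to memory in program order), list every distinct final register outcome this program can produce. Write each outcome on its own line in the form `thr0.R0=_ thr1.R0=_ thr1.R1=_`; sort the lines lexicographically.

thr0.R0=0 thr1.R0=1 thr1.R1=1
thr0.R0=0 thr1.R0=2 thr1.R1=0
thr0.R0=0 thr1.R0=2 thr1.R1=1
thr0.R0=2 thr1.R0=1 thr1.R1=1
thr0.R0=2 thr1.R0=2 thr1.R1=0
thr0.R0=2 thr1.R0=2 thr1.R1=1

outcome vector order: (thr0.R0,thr1.R0,thr1.R1)
|TSO outcomes| = 6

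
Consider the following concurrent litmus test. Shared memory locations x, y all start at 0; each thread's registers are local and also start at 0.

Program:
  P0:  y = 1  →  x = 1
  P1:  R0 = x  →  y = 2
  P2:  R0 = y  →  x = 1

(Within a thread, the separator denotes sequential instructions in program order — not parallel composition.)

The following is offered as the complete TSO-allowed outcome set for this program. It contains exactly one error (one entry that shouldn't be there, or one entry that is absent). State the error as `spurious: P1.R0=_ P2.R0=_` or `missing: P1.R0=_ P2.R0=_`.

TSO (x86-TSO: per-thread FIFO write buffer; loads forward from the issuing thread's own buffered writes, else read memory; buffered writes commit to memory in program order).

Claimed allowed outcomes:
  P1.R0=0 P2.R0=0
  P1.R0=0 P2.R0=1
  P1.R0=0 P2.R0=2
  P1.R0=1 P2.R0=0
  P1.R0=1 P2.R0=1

missing: P1.R0=1 P2.R0=2

outcome vector order: (P1.R0,P2.R0)
under TSO → 0/0, 0/1, 0/2, 1/0, 1/1, 1/2
TSO∖claimed = {1/2}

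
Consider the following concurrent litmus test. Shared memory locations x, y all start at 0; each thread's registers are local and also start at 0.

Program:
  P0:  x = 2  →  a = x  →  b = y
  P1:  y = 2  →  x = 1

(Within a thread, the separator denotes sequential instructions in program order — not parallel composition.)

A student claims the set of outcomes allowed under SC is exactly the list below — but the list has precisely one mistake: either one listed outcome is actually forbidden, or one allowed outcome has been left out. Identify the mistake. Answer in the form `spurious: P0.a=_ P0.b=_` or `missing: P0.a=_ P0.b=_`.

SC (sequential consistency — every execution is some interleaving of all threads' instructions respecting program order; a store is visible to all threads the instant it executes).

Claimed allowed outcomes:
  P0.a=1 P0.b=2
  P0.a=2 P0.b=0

missing: P0.a=2 P0.b=2

outcome vector order: (P0.a,P0.b)
under SC → 12; 20; 22
SC∖claimed = {22}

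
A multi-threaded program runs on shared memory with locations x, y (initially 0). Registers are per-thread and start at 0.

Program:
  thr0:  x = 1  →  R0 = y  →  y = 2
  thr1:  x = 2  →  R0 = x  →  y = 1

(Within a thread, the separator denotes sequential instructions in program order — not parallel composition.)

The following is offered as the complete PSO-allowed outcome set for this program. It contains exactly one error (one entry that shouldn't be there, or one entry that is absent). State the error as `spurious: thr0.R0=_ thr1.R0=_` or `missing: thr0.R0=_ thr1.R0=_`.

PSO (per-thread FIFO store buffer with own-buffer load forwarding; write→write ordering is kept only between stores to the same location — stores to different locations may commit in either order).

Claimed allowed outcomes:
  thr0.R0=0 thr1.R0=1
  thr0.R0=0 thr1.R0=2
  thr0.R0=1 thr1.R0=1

outcome vector order: (thr0.R0,thr1.R0)
under PSO → <0 1>; <0 2>; <1 1>; <1 2>
PSO∖claimed = {<1 2>}

missing: thr0.R0=1 thr1.R0=2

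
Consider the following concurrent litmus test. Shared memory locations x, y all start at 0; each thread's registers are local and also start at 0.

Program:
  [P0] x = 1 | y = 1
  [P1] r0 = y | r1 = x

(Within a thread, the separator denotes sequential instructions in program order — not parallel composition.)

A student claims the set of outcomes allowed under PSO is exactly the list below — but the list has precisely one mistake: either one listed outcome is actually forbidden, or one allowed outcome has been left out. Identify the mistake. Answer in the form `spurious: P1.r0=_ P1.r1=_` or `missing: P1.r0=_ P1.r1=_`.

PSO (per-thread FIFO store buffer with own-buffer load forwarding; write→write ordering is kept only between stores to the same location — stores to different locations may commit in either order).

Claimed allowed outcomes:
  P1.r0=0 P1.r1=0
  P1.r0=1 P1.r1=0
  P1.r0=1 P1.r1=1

missing: P1.r0=0 P1.r1=1

outcome vector order: (P1.r0,P1.r1)
PSO (4): (0,0); (0,1); (1,0); (1,1)
PSO∖claimed = {(0,1)}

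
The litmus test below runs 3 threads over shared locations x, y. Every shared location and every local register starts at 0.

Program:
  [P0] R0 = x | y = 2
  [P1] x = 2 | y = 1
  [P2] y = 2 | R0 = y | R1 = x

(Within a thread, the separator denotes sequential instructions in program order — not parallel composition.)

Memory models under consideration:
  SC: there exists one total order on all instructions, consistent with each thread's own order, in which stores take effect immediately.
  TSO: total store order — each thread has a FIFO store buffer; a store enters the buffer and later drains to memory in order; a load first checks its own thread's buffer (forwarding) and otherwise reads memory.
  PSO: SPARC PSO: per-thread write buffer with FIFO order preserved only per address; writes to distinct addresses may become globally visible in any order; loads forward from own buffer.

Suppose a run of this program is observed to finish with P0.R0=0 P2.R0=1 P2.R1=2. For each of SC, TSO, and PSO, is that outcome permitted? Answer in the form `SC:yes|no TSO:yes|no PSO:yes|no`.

SC:yes TSO:yes PSO:yes

outcome vector order: (P0.R0,P2.R0,P2.R1)
SC (6): 012; 020; 022; 212; 220; 222
TSO (6): 012; 020; 022; 212; 220; 222
PSO (8): 010; 012; 020; 022; 210; 212; 220; 222
target 012 ∈ {SC,TSO,PSO}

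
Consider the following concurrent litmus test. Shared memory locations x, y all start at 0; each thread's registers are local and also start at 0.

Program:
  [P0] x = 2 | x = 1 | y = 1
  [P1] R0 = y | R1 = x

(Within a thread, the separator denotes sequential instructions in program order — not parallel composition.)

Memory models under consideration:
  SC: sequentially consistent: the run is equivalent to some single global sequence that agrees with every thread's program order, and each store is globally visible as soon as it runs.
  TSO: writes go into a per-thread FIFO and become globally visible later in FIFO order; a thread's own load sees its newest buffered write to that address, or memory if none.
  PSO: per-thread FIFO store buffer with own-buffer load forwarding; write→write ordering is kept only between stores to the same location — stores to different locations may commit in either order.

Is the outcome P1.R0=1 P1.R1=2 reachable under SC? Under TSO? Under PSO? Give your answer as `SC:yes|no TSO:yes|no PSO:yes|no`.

outcome vector order: (P1.R0,P1.R1)
SC (4): 00, 01, 02, 11
TSO (4): 00, 01, 02, 11
PSO (6): 00, 01, 02, 10, 11, 12
target 12 ∈ {PSO}

SC:no TSO:no PSO:yes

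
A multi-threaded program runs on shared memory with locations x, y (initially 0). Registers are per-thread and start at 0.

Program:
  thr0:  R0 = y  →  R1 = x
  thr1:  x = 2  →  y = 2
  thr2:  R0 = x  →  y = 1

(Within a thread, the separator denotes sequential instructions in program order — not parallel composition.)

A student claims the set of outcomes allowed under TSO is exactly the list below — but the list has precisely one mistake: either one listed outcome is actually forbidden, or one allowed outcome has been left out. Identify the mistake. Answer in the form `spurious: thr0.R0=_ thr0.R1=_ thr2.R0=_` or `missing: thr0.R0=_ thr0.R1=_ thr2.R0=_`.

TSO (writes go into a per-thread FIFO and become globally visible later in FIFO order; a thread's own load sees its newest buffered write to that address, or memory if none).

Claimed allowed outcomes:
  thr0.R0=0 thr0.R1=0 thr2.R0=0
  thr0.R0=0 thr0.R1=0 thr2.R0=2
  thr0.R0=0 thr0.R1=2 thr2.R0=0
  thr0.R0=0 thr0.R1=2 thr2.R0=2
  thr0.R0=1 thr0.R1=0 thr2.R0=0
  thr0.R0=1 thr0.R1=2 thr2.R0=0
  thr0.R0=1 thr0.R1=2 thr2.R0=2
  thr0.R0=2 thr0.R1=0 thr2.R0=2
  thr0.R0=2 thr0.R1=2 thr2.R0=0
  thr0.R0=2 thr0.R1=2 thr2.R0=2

outcome vector order: (thr0.R0,thr0.R1,thr2.R0)
TSO (9): 0/0/0, 0/0/2, 0/2/0, 0/2/2, 1/0/0, 1/2/0, 1/2/2, 2/2/0, 2/2/2
claimed∖TSO = {2/0/2}

spurious: thr0.R0=2 thr0.R1=0 thr2.R0=2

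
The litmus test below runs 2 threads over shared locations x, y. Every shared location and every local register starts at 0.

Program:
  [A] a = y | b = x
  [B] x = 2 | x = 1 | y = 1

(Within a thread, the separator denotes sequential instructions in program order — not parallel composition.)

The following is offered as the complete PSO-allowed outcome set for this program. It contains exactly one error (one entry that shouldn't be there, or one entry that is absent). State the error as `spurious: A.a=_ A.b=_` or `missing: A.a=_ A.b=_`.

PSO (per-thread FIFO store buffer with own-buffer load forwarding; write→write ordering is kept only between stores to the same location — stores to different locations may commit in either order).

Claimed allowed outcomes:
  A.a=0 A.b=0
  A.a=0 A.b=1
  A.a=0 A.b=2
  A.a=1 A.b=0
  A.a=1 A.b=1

outcome vector order: (A.a,A.b)
PSO (6): (0,0), (0,1), (0,2), (1,0), (1,1), (1,2)
PSO∖claimed = {(1,2)}

missing: A.a=1 A.b=2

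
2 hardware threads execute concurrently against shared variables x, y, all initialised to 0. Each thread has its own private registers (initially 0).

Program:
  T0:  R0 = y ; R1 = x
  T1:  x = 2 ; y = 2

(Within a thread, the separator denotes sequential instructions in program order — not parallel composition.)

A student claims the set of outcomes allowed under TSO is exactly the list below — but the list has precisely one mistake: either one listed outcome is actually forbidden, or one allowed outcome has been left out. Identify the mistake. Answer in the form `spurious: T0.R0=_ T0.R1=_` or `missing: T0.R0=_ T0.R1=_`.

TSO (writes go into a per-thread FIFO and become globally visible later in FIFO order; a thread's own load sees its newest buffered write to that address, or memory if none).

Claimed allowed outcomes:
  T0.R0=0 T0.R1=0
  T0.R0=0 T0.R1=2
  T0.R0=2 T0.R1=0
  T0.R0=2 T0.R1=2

outcome vector order: (T0.R0,T0.R1)
under TSO → (0,0) (0,2) (2,2)
claimed∖TSO = {(2,0)}

spurious: T0.R0=2 T0.R1=0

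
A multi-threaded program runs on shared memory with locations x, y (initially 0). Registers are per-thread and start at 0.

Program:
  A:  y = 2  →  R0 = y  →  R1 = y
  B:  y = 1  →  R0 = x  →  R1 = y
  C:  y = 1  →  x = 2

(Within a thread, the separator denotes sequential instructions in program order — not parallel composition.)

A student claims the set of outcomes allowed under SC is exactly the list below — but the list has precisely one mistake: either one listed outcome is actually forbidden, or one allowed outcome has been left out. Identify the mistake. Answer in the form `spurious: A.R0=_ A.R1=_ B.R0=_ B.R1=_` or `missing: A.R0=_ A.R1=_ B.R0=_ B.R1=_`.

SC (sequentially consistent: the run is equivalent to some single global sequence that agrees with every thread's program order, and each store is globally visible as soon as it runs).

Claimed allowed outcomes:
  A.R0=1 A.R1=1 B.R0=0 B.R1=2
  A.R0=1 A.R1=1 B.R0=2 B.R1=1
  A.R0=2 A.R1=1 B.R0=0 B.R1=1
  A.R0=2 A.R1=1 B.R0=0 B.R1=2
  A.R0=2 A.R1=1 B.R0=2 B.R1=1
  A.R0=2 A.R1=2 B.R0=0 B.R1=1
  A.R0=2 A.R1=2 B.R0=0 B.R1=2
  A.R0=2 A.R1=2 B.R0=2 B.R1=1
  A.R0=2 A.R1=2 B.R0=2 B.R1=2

missing: A.R0=1 A.R1=1 B.R0=0 B.R1=1

outcome vector order: (A.R0,A.R1,B.R0,B.R1)
SC: 10 outcomes — {<1 1 0 1> <1 1 0 2> <1 1 2 1> <2 1 0 1> <2 1 0 2> <2 1 2 1> <2 2 0 1> <2 2 0 2> <2 2 2 1> <2 2 2 2>}
SC∖claimed = {<1 1 0 1>}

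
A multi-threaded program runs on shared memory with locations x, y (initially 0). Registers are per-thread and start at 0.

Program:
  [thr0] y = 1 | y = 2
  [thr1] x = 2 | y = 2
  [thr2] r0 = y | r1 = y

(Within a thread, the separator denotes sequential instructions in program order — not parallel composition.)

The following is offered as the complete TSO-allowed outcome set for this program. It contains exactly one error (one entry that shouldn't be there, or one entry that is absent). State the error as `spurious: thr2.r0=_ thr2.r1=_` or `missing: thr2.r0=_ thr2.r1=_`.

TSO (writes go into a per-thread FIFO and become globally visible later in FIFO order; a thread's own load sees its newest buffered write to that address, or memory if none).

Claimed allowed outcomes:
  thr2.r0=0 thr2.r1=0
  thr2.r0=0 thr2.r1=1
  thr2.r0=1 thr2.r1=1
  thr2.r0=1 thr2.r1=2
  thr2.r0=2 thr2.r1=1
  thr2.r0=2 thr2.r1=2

outcome vector order: (thr2.r0,thr2.r1)
TSO (7): (0,0), (0,1), (0,2), (1,1), (1,2), (2,1), (2,2)
TSO∖claimed = {(0,2)}

missing: thr2.r0=0 thr2.r1=2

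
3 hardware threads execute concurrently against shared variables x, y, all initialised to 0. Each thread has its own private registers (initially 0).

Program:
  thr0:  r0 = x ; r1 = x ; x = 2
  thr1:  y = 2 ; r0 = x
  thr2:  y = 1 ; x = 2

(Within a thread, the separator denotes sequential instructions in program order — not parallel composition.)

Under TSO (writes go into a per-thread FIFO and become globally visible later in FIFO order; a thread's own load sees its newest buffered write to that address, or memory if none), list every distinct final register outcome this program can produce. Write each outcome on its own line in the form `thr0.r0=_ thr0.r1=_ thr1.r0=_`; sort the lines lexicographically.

thr0.r0=0 thr0.r1=0 thr1.r0=0
thr0.r0=0 thr0.r1=0 thr1.r0=2
thr0.r0=0 thr0.r1=2 thr1.r0=0
thr0.r0=0 thr0.r1=2 thr1.r0=2
thr0.r0=2 thr0.r1=2 thr1.r0=0
thr0.r0=2 thr0.r1=2 thr1.r0=2

outcome vector order: (thr0.r0,thr0.r1,thr1.r0)
|TSO outcomes| = 6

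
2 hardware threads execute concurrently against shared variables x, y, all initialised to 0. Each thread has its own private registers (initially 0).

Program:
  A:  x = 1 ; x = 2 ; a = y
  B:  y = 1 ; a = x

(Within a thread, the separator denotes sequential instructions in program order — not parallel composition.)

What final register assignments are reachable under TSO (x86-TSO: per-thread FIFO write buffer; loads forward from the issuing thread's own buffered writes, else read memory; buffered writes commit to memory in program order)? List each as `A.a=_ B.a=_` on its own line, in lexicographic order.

A.a=0 B.a=0
A.a=0 B.a=1
A.a=0 B.a=2
A.a=1 B.a=0
A.a=1 B.a=1
A.a=1 B.a=2

outcome vector order: (A.a,B.a)
|TSO outcomes| = 6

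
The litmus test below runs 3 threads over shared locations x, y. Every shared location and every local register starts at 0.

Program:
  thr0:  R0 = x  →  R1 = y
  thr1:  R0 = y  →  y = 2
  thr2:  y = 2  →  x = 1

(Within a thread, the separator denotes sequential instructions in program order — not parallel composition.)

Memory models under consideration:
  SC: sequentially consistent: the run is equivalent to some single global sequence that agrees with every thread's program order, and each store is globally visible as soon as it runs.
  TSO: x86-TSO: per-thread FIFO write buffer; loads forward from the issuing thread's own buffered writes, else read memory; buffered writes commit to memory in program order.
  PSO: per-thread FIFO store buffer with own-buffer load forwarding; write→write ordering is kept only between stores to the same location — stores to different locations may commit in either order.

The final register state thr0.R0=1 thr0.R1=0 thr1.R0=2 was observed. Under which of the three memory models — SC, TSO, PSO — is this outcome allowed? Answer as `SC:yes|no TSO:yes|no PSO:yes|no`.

outcome vector order: (thr0.R0,thr0.R1,thr1.R0)
[SC] allowed = {0/0/0 0/0/2 0/2/0 0/2/2 1/2/0 1/2/2}
[TSO] allowed = {0/0/0 0/0/2 0/2/0 0/2/2 1/2/0 1/2/2}
[PSO] allowed = {0/0/0 0/0/2 0/2/0 0/2/2 1/0/0 1/0/2 1/2/0 1/2/2}
target 1/0/2 ∈ {PSO}

SC:no TSO:no PSO:yes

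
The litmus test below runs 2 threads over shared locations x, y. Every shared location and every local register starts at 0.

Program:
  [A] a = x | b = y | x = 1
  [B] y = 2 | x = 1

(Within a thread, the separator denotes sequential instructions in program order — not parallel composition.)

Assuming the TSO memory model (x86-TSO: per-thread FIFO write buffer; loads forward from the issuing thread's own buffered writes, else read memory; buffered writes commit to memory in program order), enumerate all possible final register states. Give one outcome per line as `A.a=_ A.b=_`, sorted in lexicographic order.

A.a=0 A.b=0
A.a=0 A.b=2
A.a=1 A.b=2

outcome vector order: (A.a,A.b)
|TSO outcomes| = 3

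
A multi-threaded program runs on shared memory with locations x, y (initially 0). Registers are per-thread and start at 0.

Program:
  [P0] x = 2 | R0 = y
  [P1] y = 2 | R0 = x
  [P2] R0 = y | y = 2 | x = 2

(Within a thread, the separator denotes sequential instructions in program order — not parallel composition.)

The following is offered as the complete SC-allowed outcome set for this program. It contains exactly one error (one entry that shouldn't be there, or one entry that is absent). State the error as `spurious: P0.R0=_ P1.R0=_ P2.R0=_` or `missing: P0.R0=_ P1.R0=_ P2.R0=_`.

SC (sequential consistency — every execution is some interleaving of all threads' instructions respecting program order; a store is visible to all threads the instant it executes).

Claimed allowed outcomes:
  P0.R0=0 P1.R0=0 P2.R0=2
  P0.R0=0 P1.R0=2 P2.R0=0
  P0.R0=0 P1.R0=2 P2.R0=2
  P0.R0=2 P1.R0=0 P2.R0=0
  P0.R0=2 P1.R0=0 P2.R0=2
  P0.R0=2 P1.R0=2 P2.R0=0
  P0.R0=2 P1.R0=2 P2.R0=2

spurious: P0.R0=0 P1.R0=0 P2.R0=2

outcome vector order: (P0.R0,P1.R0,P2.R0)
under SC → 0/2/0; 0/2/2; 2/0/0; 2/0/2; 2/2/0; 2/2/2
claimed∖SC = {0/0/2}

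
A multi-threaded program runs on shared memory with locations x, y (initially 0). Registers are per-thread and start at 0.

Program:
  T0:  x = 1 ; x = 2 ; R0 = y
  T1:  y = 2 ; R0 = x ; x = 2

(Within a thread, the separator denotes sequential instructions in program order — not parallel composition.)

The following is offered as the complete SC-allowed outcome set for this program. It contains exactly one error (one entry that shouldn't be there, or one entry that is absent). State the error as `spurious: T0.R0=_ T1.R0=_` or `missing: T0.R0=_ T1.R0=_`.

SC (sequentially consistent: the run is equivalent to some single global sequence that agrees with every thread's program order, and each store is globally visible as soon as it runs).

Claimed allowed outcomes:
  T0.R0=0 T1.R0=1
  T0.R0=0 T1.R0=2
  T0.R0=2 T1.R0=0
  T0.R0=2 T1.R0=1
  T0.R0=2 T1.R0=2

outcome vector order: (T0.R0,T1.R0)
SC (4): (0,2), (2,0), (2,1), (2,2)
claimed∖SC = {(0,1)}

spurious: T0.R0=0 T1.R0=1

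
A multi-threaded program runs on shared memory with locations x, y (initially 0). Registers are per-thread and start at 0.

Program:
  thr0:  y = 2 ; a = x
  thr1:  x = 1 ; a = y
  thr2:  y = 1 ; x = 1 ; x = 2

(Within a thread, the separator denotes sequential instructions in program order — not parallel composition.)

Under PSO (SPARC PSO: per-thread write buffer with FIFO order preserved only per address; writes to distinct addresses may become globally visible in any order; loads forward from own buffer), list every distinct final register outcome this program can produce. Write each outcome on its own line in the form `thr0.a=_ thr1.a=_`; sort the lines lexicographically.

outcome vector order: (thr0.a,thr1.a)
|PSO outcomes| = 9

thr0.a=0 thr1.a=0
thr0.a=0 thr1.a=1
thr0.a=0 thr1.a=2
thr0.a=1 thr1.a=0
thr0.a=1 thr1.a=1
thr0.a=1 thr1.a=2
thr0.a=2 thr1.a=0
thr0.a=2 thr1.a=1
thr0.a=2 thr1.a=2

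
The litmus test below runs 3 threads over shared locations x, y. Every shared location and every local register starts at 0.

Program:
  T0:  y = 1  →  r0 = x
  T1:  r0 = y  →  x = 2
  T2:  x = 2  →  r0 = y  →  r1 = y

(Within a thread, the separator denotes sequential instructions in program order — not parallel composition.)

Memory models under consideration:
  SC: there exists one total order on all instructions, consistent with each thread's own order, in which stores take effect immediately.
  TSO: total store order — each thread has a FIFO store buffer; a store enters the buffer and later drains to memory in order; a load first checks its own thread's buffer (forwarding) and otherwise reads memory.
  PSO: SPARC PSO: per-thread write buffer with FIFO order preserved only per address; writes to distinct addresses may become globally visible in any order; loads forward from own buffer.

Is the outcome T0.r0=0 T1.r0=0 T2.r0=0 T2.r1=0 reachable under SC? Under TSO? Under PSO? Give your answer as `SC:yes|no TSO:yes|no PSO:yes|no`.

outcome vector order: (T0.r0,T1.r0,T2.r0,T2.r1)
SC: 8 outcomes — {<0 0 1 1> <0 1 1 1> <2 0 0 0> <2 0 0 1> <2 0 1 1> <2 1 0 0> <2 1 0 1> <2 1 1 1>}
TSO: 12 outcomes — {<0 0 0 0> <0 0 0 1> <0 0 1 1> <0 1 0 0> <0 1 0 1> <0 1 1 1> <2 0 0 0> <2 0 0 1> <2 0 1 1> <2 1 0 0> <2 1 0 1> <2 1 1 1>}
PSO: 12 outcomes — {<0 0 0 0> <0 0 0 1> <0 0 1 1> <0 1 0 0> <0 1 0 1> <0 1 1 1> <2 0 0 0> <2 0 0 1> <2 0 1 1> <2 1 0 0> <2 1 0 1> <2 1 1 1>}
target <0 0 0 0> ∈ {TSO,PSO}

SC:no TSO:yes PSO:yes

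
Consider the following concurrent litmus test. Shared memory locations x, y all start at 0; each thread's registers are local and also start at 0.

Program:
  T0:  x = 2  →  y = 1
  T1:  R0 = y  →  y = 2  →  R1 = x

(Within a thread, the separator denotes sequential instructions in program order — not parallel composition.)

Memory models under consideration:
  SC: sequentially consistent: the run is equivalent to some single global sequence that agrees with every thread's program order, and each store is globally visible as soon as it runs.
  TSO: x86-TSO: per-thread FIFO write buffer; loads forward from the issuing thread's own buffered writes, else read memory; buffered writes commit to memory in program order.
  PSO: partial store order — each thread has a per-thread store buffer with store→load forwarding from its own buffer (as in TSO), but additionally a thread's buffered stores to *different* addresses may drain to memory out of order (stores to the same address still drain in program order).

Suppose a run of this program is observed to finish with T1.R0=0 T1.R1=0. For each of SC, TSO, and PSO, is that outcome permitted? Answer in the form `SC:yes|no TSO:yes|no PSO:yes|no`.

outcome vector order: (T1.R0,T1.R1)
SC: 3 outcomes — {<0 0>, <0 2>, <1 2>}
TSO: 3 outcomes — {<0 0>, <0 2>, <1 2>}
PSO: 4 outcomes — {<0 0>, <0 2>, <1 0>, <1 2>}
target <0 0> ∈ {SC,TSO,PSO}

SC:yes TSO:yes PSO:yes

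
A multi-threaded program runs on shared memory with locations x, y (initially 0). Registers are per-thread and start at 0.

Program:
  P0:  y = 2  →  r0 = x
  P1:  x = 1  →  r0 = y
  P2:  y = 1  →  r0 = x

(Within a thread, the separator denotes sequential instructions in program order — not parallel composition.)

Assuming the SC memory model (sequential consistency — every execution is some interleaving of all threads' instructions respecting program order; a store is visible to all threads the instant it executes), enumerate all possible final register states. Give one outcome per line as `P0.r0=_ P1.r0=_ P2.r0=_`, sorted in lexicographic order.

outcome vector order: (P0.r0,P1.r0,P2.r0)
|SC outcomes| = 9

P0.r0=0 P1.r0=1 P2.r0=0
P0.r0=0 P1.r0=1 P2.r0=1
P0.r0=0 P1.r0=2 P2.r0=0
P0.r0=0 P1.r0=2 P2.r0=1
P0.r0=1 P1.r0=0 P2.r0=1
P0.r0=1 P1.r0=1 P2.r0=0
P0.r0=1 P1.r0=1 P2.r0=1
P0.r0=1 P1.r0=2 P2.r0=0
P0.r0=1 P1.r0=2 P2.r0=1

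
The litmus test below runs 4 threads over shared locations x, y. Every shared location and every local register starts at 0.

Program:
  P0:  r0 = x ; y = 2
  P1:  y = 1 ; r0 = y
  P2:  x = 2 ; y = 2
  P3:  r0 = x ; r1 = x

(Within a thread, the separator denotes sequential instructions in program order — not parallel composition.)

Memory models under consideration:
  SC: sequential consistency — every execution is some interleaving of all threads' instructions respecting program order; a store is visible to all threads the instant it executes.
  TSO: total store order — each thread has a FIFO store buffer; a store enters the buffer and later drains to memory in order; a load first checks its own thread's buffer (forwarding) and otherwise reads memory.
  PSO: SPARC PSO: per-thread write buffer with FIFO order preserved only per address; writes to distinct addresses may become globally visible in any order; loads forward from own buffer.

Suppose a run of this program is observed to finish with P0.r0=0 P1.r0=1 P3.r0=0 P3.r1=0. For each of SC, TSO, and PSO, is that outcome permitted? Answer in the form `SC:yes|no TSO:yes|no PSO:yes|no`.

outcome vector order: (P0.r0,P1.r0,P3.r0,P3.r1)
SC: 12 outcomes — {0/1/0/0, 0/1/0/2, 0/1/2/2, 0/2/0/0, 0/2/0/2, 0/2/2/2, 2/1/0/0, 2/1/0/2, 2/1/2/2, 2/2/0/0, 2/2/0/2, 2/2/2/2}
TSO: 12 outcomes — {0/1/0/0, 0/1/0/2, 0/1/2/2, 0/2/0/0, 0/2/0/2, 0/2/2/2, 2/1/0/0, 2/1/0/2, 2/1/2/2, 2/2/0/0, 2/2/0/2, 2/2/2/2}
PSO: 12 outcomes — {0/1/0/0, 0/1/0/2, 0/1/2/2, 0/2/0/0, 0/2/0/2, 0/2/2/2, 2/1/0/0, 2/1/0/2, 2/1/2/2, 2/2/0/0, 2/2/0/2, 2/2/2/2}
target 0/1/0/0 ∈ {SC,TSO,PSO}

SC:yes TSO:yes PSO:yes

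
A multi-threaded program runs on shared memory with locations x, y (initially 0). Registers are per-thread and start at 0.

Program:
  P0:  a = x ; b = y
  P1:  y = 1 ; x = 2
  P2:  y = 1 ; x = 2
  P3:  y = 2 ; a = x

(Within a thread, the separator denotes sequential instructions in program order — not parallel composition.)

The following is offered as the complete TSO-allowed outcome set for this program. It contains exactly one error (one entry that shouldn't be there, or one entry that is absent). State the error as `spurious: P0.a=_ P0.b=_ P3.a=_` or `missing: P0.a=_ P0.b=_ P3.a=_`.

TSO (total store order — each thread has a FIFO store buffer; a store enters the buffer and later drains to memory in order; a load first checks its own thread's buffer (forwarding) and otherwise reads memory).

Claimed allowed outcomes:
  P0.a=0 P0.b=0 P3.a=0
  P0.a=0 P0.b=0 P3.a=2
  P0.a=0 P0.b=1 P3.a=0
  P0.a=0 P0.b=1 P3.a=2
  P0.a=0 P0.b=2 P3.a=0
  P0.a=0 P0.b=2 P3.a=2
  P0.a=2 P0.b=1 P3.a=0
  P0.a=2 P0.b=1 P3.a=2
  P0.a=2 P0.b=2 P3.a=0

outcome vector order: (P0.a,P0.b,P3.a)
TSO: 10 outcomes — {000, 002, 010, 012, 020, 022, 210, 212, 220, 222}
TSO∖claimed = {222}

missing: P0.a=2 P0.b=2 P3.a=2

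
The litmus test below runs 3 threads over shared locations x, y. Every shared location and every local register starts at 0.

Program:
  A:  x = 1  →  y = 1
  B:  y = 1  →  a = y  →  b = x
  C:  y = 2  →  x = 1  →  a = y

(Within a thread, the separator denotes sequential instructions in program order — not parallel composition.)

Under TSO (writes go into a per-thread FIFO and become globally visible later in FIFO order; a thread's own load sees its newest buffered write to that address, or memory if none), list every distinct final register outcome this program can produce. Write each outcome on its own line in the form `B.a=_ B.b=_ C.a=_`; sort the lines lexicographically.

outcome vector order: (B.a,B.b,C.a)
|TSO outcomes| = 8

B.a=1 B.b=0 C.a=1
B.a=1 B.b=0 C.a=2
B.a=1 B.b=1 C.a=1
B.a=1 B.b=1 C.a=2
B.a=2 B.b=0 C.a=1
B.a=2 B.b=0 C.a=2
B.a=2 B.b=1 C.a=1
B.a=2 B.b=1 C.a=2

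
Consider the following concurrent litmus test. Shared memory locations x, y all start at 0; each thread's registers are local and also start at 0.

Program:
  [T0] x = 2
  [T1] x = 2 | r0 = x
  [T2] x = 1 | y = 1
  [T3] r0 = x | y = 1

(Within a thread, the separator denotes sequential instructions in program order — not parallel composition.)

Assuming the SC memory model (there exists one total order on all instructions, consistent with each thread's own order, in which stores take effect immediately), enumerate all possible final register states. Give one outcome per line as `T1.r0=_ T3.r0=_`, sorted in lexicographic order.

outcome vector order: (T1.r0,T3.r0)
|SC outcomes| = 6

T1.r0=1 T3.r0=0
T1.r0=1 T3.r0=1
T1.r0=1 T3.r0=2
T1.r0=2 T3.r0=0
T1.r0=2 T3.r0=1
T1.r0=2 T3.r0=2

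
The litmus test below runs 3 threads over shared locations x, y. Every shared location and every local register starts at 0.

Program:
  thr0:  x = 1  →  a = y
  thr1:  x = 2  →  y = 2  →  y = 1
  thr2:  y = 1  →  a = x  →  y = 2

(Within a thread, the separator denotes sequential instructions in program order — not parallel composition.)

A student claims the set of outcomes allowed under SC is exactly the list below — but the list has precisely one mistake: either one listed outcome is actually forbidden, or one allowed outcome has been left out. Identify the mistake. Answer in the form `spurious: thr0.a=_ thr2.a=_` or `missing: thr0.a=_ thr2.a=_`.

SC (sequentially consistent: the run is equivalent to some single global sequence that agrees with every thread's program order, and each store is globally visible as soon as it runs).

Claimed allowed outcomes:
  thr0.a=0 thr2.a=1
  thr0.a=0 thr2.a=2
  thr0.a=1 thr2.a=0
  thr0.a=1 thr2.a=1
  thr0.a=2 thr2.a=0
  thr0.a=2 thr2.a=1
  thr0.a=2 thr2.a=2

missing: thr0.a=1 thr2.a=2

outcome vector order: (thr0.a,thr2.a)
[SC] allowed = {0/1 0/2 1/0 1/1 1/2 2/0 2/1 2/2}
SC∖claimed = {1/2}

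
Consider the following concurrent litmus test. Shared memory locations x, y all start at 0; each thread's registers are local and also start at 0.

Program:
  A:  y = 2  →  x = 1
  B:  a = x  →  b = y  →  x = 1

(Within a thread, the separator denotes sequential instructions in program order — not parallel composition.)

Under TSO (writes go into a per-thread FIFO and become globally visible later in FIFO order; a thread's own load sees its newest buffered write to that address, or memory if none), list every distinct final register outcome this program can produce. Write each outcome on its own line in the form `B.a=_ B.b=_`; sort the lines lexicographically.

outcome vector order: (B.a,B.b)
|TSO outcomes| = 3

B.a=0 B.b=0
B.a=0 B.b=2
B.a=1 B.b=2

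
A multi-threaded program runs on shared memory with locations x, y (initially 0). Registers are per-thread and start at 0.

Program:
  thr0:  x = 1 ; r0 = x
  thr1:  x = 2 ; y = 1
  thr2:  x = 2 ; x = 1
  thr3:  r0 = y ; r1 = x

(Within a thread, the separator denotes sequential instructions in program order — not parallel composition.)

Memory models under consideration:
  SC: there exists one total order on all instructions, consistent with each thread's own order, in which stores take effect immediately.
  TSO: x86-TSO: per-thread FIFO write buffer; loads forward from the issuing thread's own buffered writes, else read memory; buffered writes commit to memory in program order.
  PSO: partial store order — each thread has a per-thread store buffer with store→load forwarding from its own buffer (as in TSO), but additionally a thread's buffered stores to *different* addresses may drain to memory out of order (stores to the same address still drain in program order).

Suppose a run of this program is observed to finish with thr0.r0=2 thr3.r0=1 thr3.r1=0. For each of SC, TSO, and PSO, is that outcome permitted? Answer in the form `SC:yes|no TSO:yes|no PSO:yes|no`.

SC:no TSO:no PSO:yes

outcome vector order: (thr0.r0,thr3.r0,thr3.r1)
under SC → 1/0/0 1/0/1 1/0/2 1/1/1 1/1/2 2/0/0 2/0/1 2/0/2 2/1/1 2/1/2
under TSO → 1/0/0 1/0/1 1/0/2 1/1/1 1/1/2 2/0/0 2/0/1 2/0/2 2/1/1 2/1/2
under PSO → 1/0/0 1/0/1 1/0/2 1/1/0 1/1/1 1/1/2 2/0/0 2/0/1 2/0/2 2/1/0 2/1/1 2/1/2
target 2/1/0 ∈ {PSO}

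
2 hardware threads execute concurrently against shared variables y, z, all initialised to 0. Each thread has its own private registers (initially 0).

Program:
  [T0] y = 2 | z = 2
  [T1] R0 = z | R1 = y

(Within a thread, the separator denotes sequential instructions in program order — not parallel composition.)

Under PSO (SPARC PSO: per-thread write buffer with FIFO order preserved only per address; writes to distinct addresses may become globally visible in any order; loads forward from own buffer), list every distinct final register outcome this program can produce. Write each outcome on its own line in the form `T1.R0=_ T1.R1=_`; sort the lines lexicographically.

outcome vector order: (T1.R0,T1.R1)
|PSO outcomes| = 4

T1.R0=0 T1.R1=0
T1.R0=0 T1.R1=2
T1.R0=2 T1.R1=0
T1.R0=2 T1.R1=2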